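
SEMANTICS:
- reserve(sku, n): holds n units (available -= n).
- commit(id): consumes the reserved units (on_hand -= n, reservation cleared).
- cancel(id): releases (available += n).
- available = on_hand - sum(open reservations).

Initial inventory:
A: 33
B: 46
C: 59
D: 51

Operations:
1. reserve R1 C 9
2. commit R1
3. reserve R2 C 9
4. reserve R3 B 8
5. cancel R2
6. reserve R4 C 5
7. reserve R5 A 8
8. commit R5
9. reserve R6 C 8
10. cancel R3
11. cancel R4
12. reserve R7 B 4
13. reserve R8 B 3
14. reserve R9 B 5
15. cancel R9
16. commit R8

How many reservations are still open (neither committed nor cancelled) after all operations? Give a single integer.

Answer: 2

Derivation:
Step 1: reserve R1 C 9 -> on_hand[A=33 B=46 C=59 D=51] avail[A=33 B=46 C=50 D=51] open={R1}
Step 2: commit R1 -> on_hand[A=33 B=46 C=50 D=51] avail[A=33 B=46 C=50 D=51] open={}
Step 3: reserve R2 C 9 -> on_hand[A=33 B=46 C=50 D=51] avail[A=33 B=46 C=41 D=51] open={R2}
Step 4: reserve R3 B 8 -> on_hand[A=33 B=46 C=50 D=51] avail[A=33 B=38 C=41 D=51] open={R2,R3}
Step 5: cancel R2 -> on_hand[A=33 B=46 C=50 D=51] avail[A=33 B=38 C=50 D=51] open={R3}
Step 6: reserve R4 C 5 -> on_hand[A=33 B=46 C=50 D=51] avail[A=33 B=38 C=45 D=51] open={R3,R4}
Step 7: reserve R5 A 8 -> on_hand[A=33 B=46 C=50 D=51] avail[A=25 B=38 C=45 D=51] open={R3,R4,R5}
Step 8: commit R5 -> on_hand[A=25 B=46 C=50 D=51] avail[A=25 B=38 C=45 D=51] open={R3,R4}
Step 9: reserve R6 C 8 -> on_hand[A=25 B=46 C=50 D=51] avail[A=25 B=38 C=37 D=51] open={R3,R4,R6}
Step 10: cancel R3 -> on_hand[A=25 B=46 C=50 D=51] avail[A=25 B=46 C=37 D=51] open={R4,R6}
Step 11: cancel R4 -> on_hand[A=25 B=46 C=50 D=51] avail[A=25 B=46 C=42 D=51] open={R6}
Step 12: reserve R7 B 4 -> on_hand[A=25 B=46 C=50 D=51] avail[A=25 B=42 C=42 D=51] open={R6,R7}
Step 13: reserve R8 B 3 -> on_hand[A=25 B=46 C=50 D=51] avail[A=25 B=39 C=42 D=51] open={R6,R7,R8}
Step 14: reserve R9 B 5 -> on_hand[A=25 B=46 C=50 D=51] avail[A=25 B=34 C=42 D=51] open={R6,R7,R8,R9}
Step 15: cancel R9 -> on_hand[A=25 B=46 C=50 D=51] avail[A=25 B=39 C=42 D=51] open={R6,R7,R8}
Step 16: commit R8 -> on_hand[A=25 B=43 C=50 D=51] avail[A=25 B=39 C=42 D=51] open={R6,R7}
Open reservations: ['R6', 'R7'] -> 2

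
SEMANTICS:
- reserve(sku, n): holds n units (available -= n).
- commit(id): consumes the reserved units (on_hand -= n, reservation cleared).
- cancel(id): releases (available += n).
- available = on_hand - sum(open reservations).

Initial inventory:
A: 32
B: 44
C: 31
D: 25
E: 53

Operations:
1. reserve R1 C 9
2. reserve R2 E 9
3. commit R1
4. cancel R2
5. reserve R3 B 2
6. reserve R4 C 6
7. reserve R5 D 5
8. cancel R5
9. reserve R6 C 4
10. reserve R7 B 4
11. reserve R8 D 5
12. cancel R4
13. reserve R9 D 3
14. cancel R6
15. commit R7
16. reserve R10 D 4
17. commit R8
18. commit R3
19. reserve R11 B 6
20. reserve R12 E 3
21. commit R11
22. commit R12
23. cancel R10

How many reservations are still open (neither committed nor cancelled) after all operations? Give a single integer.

Step 1: reserve R1 C 9 -> on_hand[A=32 B=44 C=31 D=25 E=53] avail[A=32 B=44 C=22 D=25 E=53] open={R1}
Step 2: reserve R2 E 9 -> on_hand[A=32 B=44 C=31 D=25 E=53] avail[A=32 B=44 C=22 D=25 E=44] open={R1,R2}
Step 3: commit R1 -> on_hand[A=32 B=44 C=22 D=25 E=53] avail[A=32 B=44 C=22 D=25 E=44] open={R2}
Step 4: cancel R2 -> on_hand[A=32 B=44 C=22 D=25 E=53] avail[A=32 B=44 C=22 D=25 E=53] open={}
Step 5: reserve R3 B 2 -> on_hand[A=32 B=44 C=22 D=25 E=53] avail[A=32 B=42 C=22 D=25 E=53] open={R3}
Step 6: reserve R4 C 6 -> on_hand[A=32 B=44 C=22 D=25 E=53] avail[A=32 B=42 C=16 D=25 E=53] open={R3,R4}
Step 7: reserve R5 D 5 -> on_hand[A=32 B=44 C=22 D=25 E=53] avail[A=32 B=42 C=16 D=20 E=53] open={R3,R4,R5}
Step 8: cancel R5 -> on_hand[A=32 B=44 C=22 D=25 E=53] avail[A=32 B=42 C=16 D=25 E=53] open={R3,R4}
Step 9: reserve R6 C 4 -> on_hand[A=32 B=44 C=22 D=25 E=53] avail[A=32 B=42 C=12 D=25 E=53] open={R3,R4,R6}
Step 10: reserve R7 B 4 -> on_hand[A=32 B=44 C=22 D=25 E=53] avail[A=32 B=38 C=12 D=25 E=53] open={R3,R4,R6,R7}
Step 11: reserve R8 D 5 -> on_hand[A=32 B=44 C=22 D=25 E=53] avail[A=32 B=38 C=12 D=20 E=53] open={R3,R4,R6,R7,R8}
Step 12: cancel R4 -> on_hand[A=32 B=44 C=22 D=25 E=53] avail[A=32 B=38 C=18 D=20 E=53] open={R3,R6,R7,R8}
Step 13: reserve R9 D 3 -> on_hand[A=32 B=44 C=22 D=25 E=53] avail[A=32 B=38 C=18 D=17 E=53] open={R3,R6,R7,R8,R9}
Step 14: cancel R6 -> on_hand[A=32 B=44 C=22 D=25 E=53] avail[A=32 B=38 C=22 D=17 E=53] open={R3,R7,R8,R9}
Step 15: commit R7 -> on_hand[A=32 B=40 C=22 D=25 E=53] avail[A=32 B=38 C=22 D=17 E=53] open={R3,R8,R9}
Step 16: reserve R10 D 4 -> on_hand[A=32 B=40 C=22 D=25 E=53] avail[A=32 B=38 C=22 D=13 E=53] open={R10,R3,R8,R9}
Step 17: commit R8 -> on_hand[A=32 B=40 C=22 D=20 E=53] avail[A=32 B=38 C=22 D=13 E=53] open={R10,R3,R9}
Step 18: commit R3 -> on_hand[A=32 B=38 C=22 D=20 E=53] avail[A=32 B=38 C=22 D=13 E=53] open={R10,R9}
Step 19: reserve R11 B 6 -> on_hand[A=32 B=38 C=22 D=20 E=53] avail[A=32 B=32 C=22 D=13 E=53] open={R10,R11,R9}
Step 20: reserve R12 E 3 -> on_hand[A=32 B=38 C=22 D=20 E=53] avail[A=32 B=32 C=22 D=13 E=50] open={R10,R11,R12,R9}
Step 21: commit R11 -> on_hand[A=32 B=32 C=22 D=20 E=53] avail[A=32 B=32 C=22 D=13 E=50] open={R10,R12,R9}
Step 22: commit R12 -> on_hand[A=32 B=32 C=22 D=20 E=50] avail[A=32 B=32 C=22 D=13 E=50] open={R10,R9}
Step 23: cancel R10 -> on_hand[A=32 B=32 C=22 D=20 E=50] avail[A=32 B=32 C=22 D=17 E=50] open={R9}
Open reservations: ['R9'] -> 1

Answer: 1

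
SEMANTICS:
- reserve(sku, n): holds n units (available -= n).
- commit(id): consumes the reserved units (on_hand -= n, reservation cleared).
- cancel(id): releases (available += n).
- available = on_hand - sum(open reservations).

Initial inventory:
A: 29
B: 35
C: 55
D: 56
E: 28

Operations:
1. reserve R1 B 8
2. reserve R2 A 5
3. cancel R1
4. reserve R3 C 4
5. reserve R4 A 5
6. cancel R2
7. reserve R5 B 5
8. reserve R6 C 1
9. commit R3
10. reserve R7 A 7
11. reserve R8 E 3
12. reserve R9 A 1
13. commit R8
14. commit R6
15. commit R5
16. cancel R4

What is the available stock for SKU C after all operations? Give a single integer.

Answer: 50

Derivation:
Step 1: reserve R1 B 8 -> on_hand[A=29 B=35 C=55 D=56 E=28] avail[A=29 B=27 C=55 D=56 E=28] open={R1}
Step 2: reserve R2 A 5 -> on_hand[A=29 B=35 C=55 D=56 E=28] avail[A=24 B=27 C=55 D=56 E=28] open={R1,R2}
Step 3: cancel R1 -> on_hand[A=29 B=35 C=55 D=56 E=28] avail[A=24 B=35 C=55 D=56 E=28] open={R2}
Step 4: reserve R3 C 4 -> on_hand[A=29 B=35 C=55 D=56 E=28] avail[A=24 B=35 C=51 D=56 E=28] open={R2,R3}
Step 5: reserve R4 A 5 -> on_hand[A=29 B=35 C=55 D=56 E=28] avail[A=19 B=35 C=51 D=56 E=28] open={R2,R3,R4}
Step 6: cancel R2 -> on_hand[A=29 B=35 C=55 D=56 E=28] avail[A=24 B=35 C=51 D=56 E=28] open={R3,R4}
Step 7: reserve R5 B 5 -> on_hand[A=29 B=35 C=55 D=56 E=28] avail[A=24 B=30 C=51 D=56 E=28] open={R3,R4,R5}
Step 8: reserve R6 C 1 -> on_hand[A=29 B=35 C=55 D=56 E=28] avail[A=24 B=30 C=50 D=56 E=28] open={R3,R4,R5,R6}
Step 9: commit R3 -> on_hand[A=29 B=35 C=51 D=56 E=28] avail[A=24 B=30 C=50 D=56 E=28] open={R4,R5,R6}
Step 10: reserve R7 A 7 -> on_hand[A=29 B=35 C=51 D=56 E=28] avail[A=17 B=30 C=50 D=56 E=28] open={R4,R5,R6,R7}
Step 11: reserve R8 E 3 -> on_hand[A=29 B=35 C=51 D=56 E=28] avail[A=17 B=30 C=50 D=56 E=25] open={R4,R5,R6,R7,R8}
Step 12: reserve R9 A 1 -> on_hand[A=29 B=35 C=51 D=56 E=28] avail[A=16 B=30 C=50 D=56 E=25] open={R4,R5,R6,R7,R8,R9}
Step 13: commit R8 -> on_hand[A=29 B=35 C=51 D=56 E=25] avail[A=16 B=30 C=50 D=56 E=25] open={R4,R5,R6,R7,R9}
Step 14: commit R6 -> on_hand[A=29 B=35 C=50 D=56 E=25] avail[A=16 B=30 C=50 D=56 E=25] open={R4,R5,R7,R9}
Step 15: commit R5 -> on_hand[A=29 B=30 C=50 D=56 E=25] avail[A=16 B=30 C=50 D=56 E=25] open={R4,R7,R9}
Step 16: cancel R4 -> on_hand[A=29 B=30 C=50 D=56 E=25] avail[A=21 B=30 C=50 D=56 E=25] open={R7,R9}
Final available[C] = 50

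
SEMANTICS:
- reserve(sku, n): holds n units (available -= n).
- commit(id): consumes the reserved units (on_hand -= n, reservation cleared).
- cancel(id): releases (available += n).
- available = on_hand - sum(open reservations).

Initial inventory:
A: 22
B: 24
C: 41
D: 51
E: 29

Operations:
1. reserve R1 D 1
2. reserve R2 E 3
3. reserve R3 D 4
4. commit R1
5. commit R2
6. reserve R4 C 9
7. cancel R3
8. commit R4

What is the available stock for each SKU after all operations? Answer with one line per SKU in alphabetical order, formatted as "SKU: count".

Step 1: reserve R1 D 1 -> on_hand[A=22 B=24 C=41 D=51 E=29] avail[A=22 B=24 C=41 D=50 E=29] open={R1}
Step 2: reserve R2 E 3 -> on_hand[A=22 B=24 C=41 D=51 E=29] avail[A=22 B=24 C=41 D=50 E=26] open={R1,R2}
Step 3: reserve R3 D 4 -> on_hand[A=22 B=24 C=41 D=51 E=29] avail[A=22 B=24 C=41 D=46 E=26] open={R1,R2,R3}
Step 4: commit R1 -> on_hand[A=22 B=24 C=41 D=50 E=29] avail[A=22 B=24 C=41 D=46 E=26] open={R2,R3}
Step 5: commit R2 -> on_hand[A=22 B=24 C=41 D=50 E=26] avail[A=22 B=24 C=41 D=46 E=26] open={R3}
Step 6: reserve R4 C 9 -> on_hand[A=22 B=24 C=41 D=50 E=26] avail[A=22 B=24 C=32 D=46 E=26] open={R3,R4}
Step 7: cancel R3 -> on_hand[A=22 B=24 C=41 D=50 E=26] avail[A=22 B=24 C=32 D=50 E=26] open={R4}
Step 8: commit R4 -> on_hand[A=22 B=24 C=32 D=50 E=26] avail[A=22 B=24 C=32 D=50 E=26] open={}

Answer: A: 22
B: 24
C: 32
D: 50
E: 26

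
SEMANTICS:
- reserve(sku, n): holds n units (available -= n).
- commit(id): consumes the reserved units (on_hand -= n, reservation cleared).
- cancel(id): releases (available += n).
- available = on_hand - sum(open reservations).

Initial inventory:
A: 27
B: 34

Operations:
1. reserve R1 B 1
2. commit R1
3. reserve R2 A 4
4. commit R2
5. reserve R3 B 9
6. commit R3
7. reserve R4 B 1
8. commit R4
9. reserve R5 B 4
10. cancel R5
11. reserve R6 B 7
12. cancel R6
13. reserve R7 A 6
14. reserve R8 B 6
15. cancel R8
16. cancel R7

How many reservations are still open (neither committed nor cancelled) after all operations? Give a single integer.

Step 1: reserve R1 B 1 -> on_hand[A=27 B=34] avail[A=27 B=33] open={R1}
Step 2: commit R1 -> on_hand[A=27 B=33] avail[A=27 B=33] open={}
Step 3: reserve R2 A 4 -> on_hand[A=27 B=33] avail[A=23 B=33] open={R2}
Step 4: commit R2 -> on_hand[A=23 B=33] avail[A=23 B=33] open={}
Step 5: reserve R3 B 9 -> on_hand[A=23 B=33] avail[A=23 B=24] open={R3}
Step 6: commit R3 -> on_hand[A=23 B=24] avail[A=23 B=24] open={}
Step 7: reserve R4 B 1 -> on_hand[A=23 B=24] avail[A=23 B=23] open={R4}
Step 8: commit R4 -> on_hand[A=23 B=23] avail[A=23 B=23] open={}
Step 9: reserve R5 B 4 -> on_hand[A=23 B=23] avail[A=23 B=19] open={R5}
Step 10: cancel R5 -> on_hand[A=23 B=23] avail[A=23 B=23] open={}
Step 11: reserve R6 B 7 -> on_hand[A=23 B=23] avail[A=23 B=16] open={R6}
Step 12: cancel R6 -> on_hand[A=23 B=23] avail[A=23 B=23] open={}
Step 13: reserve R7 A 6 -> on_hand[A=23 B=23] avail[A=17 B=23] open={R7}
Step 14: reserve R8 B 6 -> on_hand[A=23 B=23] avail[A=17 B=17] open={R7,R8}
Step 15: cancel R8 -> on_hand[A=23 B=23] avail[A=17 B=23] open={R7}
Step 16: cancel R7 -> on_hand[A=23 B=23] avail[A=23 B=23] open={}
Open reservations: [] -> 0

Answer: 0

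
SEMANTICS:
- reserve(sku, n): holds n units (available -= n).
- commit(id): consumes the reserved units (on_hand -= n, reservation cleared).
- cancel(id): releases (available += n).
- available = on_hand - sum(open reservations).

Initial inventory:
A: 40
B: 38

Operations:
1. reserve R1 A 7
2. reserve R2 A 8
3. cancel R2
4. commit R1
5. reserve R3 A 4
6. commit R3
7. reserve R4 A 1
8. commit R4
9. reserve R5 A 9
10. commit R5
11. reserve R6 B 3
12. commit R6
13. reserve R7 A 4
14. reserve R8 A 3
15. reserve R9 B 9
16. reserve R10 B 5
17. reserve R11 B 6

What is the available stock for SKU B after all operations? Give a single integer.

Step 1: reserve R1 A 7 -> on_hand[A=40 B=38] avail[A=33 B=38] open={R1}
Step 2: reserve R2 A 8 -> on_hand[A=40 B=38] avail[A=25 B=38] open={R1,R2}
Step 3: cancel R2 -> on_hand[A=40 B=38] avail[A=33 B=38] open={R1}
Step 4: commit R1 -> on_hand[A=33 B=38] avail[A=33 B=38] open={}
Step 5: reserve R3 A 4 -> on_hand[A=33 B=38] avail[A=29 B=38] open={R3}
Step 6: commit R3 -> on_hand[A=29 B=38] avail[A=29 B=38] open={}
Step 7: reserve R4 A 1 -> on_hand[A=29 B=38] avail[A=28 B=38] open={R4}
Step 8: commit R4 -> on_hand[A=28 B=38] avail[A=28 B=38] open={}
Step 9: reserve R5 A 9 -> on_hand[A=28 B=38] avail[A=19 B=38] open={R5}
Step 10: commit R5 -> on_hand[A=19 B=38] avail[A=19 B=38] open={}
Step 11: reserve R6 B 3 -> on_hand[A=19 B=38] avail[A=19 B=35] open={R6}
Step 12: commit R6 -> on_hand[A=19 B=35] avail[A=19 B=35] open={}
Step 13: reserve R7 A 4 -> on_hand[A=19 B=35] avail[A=15 B=35] open={R7}
Step 14: reserve R8 A 3 -> on_hand[A=19 B=35] avail[A=12 B=35] open={R7,R8}
Step 15: reserve R9 B 9 -> on_hand[A=19 B=35] avail[A=12 B=26] open={R7,R8,R9}
Step 16: reserve R10 B 5 -> on_hand[A=19 B=35] avail[A=12 B=21] open={R10,R7,R8,R9}
Step 17: reserve R11 B 6 -> on_hand[A=19 B=35] avail[A=12 B=15] open={R10,R11,R7,R8,R9}
Final available[B] = 15

Answer: 15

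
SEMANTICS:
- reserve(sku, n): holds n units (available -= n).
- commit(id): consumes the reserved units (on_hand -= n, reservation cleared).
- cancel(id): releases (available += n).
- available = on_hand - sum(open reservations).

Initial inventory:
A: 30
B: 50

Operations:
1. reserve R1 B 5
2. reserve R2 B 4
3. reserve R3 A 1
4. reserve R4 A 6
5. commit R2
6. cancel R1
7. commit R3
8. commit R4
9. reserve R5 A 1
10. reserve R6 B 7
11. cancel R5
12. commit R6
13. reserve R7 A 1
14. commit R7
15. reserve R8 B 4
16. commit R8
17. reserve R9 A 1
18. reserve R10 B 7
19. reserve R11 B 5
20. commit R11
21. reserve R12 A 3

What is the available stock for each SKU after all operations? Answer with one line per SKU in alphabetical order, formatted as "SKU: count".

Answer: A: 18
B: 23

Derivation:
Step 1: reserve R1 B 5 -> on_hand[A=30 B=50] avail[A=30 B=45] open={R1}
Step 2: reserve R2 B 4 -> on_hand[A=30 B=50] avail[A=30 B=41] open={R1,R2}
Step 3: reserve R3 A 1 -> on_hand[A=30 B=50] avail[A=29 B=41] open={R1,R2,R3}
Step 4: reserve R4 A 6 -> on_hand[A=30 B=50] avail[A=23 B=41] open={R1,R2,R3,R4}
Step 5: commit R2 -> on_hand[A=30 B=46] avail[A=23 B=41] open={R1,R3,R4}
Step 6: cancel R1 -> on_hand[A=30 B=46] avail[A=23 B=46] open={R3,R4}
Step 7: commit R3 -> on_hand[A=29 B=46] avail[A=23 B=46] open={R4}
Step 8: commit R4 -> on_hand[A=23 B=46] avail[A=23 B=46] open={}
Step 9: reserve R5 A 1 -> on_hand[A=23 B=46] avail[A=22 B=46] open={R5}
Step 10: reserve R6 B 7 -> on_hand[A=23 B=46] avail[A=22 B=39] open={R5,R6}
Step 11: cancel R5 -> on_hand[A=23 B=46] avail[A=23 B=39] open={R6}
Step 12: commit R6 -> on_hand[A=23 B=39] avail[A=23 B=39] open={}
Step 13: reserve R7 A 1 -> on_hand[A=23 B=39] avail[A=22 B=39] open={R7}
Step 14: commit R7 -> on_hand[A=22 B=39] avail[A=22 B=39] open={}
Step 15: reserve R8 B 4 -> on_hand[A=22 B=39] avail[A=22 B=35] open={R8}
Step 16: commit R8 -> on_hand[A=22 B=35] avail[A=22 B=35] open={}
Step 17: reserve R9 A 1 -> on_hand[A=22 B=35] avail[A=21 B=35] open={R9}
Step 18: reserve R10 B 7 -> on_hand[A=22 B=35] avail[A=21 B=28] open={R10,R9}
Step 19: reserve R11 B 5 -> on_hand[A=22 B=35] avail[A=21 B=23] open={R10,R11,R9}
Step 20: commit R11 -> on_hand[A=22 B=30] avail[A=21 B=23] open={R10,R9}
Step 21: reserve R12 A 3 -> on_hand[A=22 B=30] avail[A=18 B=23] open={R10,R12,R9}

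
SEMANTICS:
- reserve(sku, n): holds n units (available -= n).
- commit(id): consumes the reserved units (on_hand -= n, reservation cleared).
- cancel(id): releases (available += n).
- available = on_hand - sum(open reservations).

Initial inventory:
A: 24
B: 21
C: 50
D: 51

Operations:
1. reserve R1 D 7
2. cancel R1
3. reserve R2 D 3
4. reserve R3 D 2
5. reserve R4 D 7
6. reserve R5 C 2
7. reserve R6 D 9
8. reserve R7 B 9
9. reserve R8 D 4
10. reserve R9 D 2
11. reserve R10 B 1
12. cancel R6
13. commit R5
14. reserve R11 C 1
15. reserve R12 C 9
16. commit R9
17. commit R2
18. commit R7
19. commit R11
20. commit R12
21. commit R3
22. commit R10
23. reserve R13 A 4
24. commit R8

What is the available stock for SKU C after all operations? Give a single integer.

Step 1: reserve R1 D 7 -> on_hand[A=24 B=21 C=50 D=51] avail[A=24 B=21 C=50 D=44] open={R1}
Step 2: cancel R1 -> on_hand[A=24 B=21 C=50 D=51] avail[A=24 B=21 C=50 D=51] open={}
Step 3: reserve R2 D 3 -> on_hand[A=24 B=21 C=50 D=51] avail[A=24 B=21 C=50 D=48] open={R2}
Step 4: reserve R3 D 2 -> on_hand[A=24 B=21 C=50 D=51] avail[A=24 B=21 C=50 D=46] open={R2,R3}
Step 5: reserve R4 D 7 -> on_hand[A=24 B=21 C=50 D=51] avail[A=24 B=21 C=50 D=39] open={R2,R3,R4}
Step 6: reserve R5 C 2 -> on_hand[A=24 B=21 C=50 D=51] avail[A=24 B=21 C=48 D=39] open={R2,R3,R4,R5}
Step 7: reserve R6 D 9 -> on_hand[A=24 B=21 C=50 D=51] avail[A=24 B=21 C=48 D=30] open={R2,R3,R4,R5,R6}
Step 8: reserve R7 B 9 -> on_hand[A=24 B=21 C=50 D=51] avail[A=24 B=12 C=48 D=30] open={R2,R3,R4,R5,R6,R7}
Step 9: reserve R8 D 4 -> on_hand[A=24 B=21 C=50 D=51] avail[A=24 B=12 C=48 D=26] open={R2,R3,R4,R5,R6,R7,R8}
Step 10: reserve R9 D 2 -> on_hand[A=24 B=21 C=50 D=51] avail[A=24 B=12 C=48 D=24] open={R2,R3,R4,R5,R6,R7,R8,R9}
Step 11: reserve R10 B 1 -> on_hand[A=24 B=21 C=50 D=51] avail[A=24 B=11 C=48 D=24] open={R10,R2,R3,R4,R5,R6,R7,R8,R9}
Step 12: cancel R6 -> on_hand[A=24 B=21 C=50 D=51] avail[A=24 B=11 C=48 D=33] open={R10,R2,R3,R4,R5,R7,R8,R9}
Step 13: commit R5 -> on_hand[A=24 B=21 C=48 D=51] avail[A=24 B=11 C=48 D=33] open={R10,R2,R3,R4,R7,R8,R9}
Step 14: reserve R11 C 1 -> on_hand[A=24 B=21 C=48 D=51] avail[A=24 B=11 C=47 D=33] open={R10,R11,R2,R3,R4,R7,R8,R9}
Step 15: reserve R12 C 9 -> on_hand[A=24 B=21 C=48 D=51] avail[A=24 B=11 C=38 D=33] open={R10,R11,R12,R2,R3,R4,R7,R8,R9}
Step 16: commit R9 -> on_hand[A=24 B=21 C=48 D=49] avail[A=24 B=11 C=38 D=33] open={R10,R11,R12,R2,R3,R4,R7,R8}
Step 17: commit R2 -> on_hand[A=24 B=21 C=48 D=46] avail[A=24 B=11 C=38 D=33] open={R10,R11,R12,R3,R4,R7,R8}
Step 18: commit R7 -> on_hand[A=24 B=12 C=48 D=46] avail[A=24 B=11 C=38 D=33] open={R10,R11,R12,R3,R4,R8}
Step 19: commit R11 -> on_hand[A=24 B=12 C=47 D=46] avail[A=24 B=11 C=38 D=33] open={R10,R12,R3,R4,R8}
Step 20: commit R12 -> on_hand[A=24 B=12 C=38 D=46] avail[A=24 B=11 C=38 D=33] open={R10,R3,R4,R8}
Step 21: commit R3 -> on_hand[A=24 B=12 C=38 D=44] avail[A=24 B=11 C=38 D=33] open={R10,R4,R8}
Step 22: commit R10 -> on_hand[A=24 B=11 C=38 D=44] avail[A=24 B=11 C=38 D=33] open={R4,R8}
Step 23: reserve R13 A 4 -> on_hand[A=24 B=11 C=38 D=44] avail[A=20 B=11 C=38 D=33] open={R13,R4,R8}
Step 24: commit R8 -> on_hand[A=24 B=11 C=38 D=40] avail[A=20 B=11 C=38 D=33] open={R13,R4}
Final available[C] = 38

Answer: 38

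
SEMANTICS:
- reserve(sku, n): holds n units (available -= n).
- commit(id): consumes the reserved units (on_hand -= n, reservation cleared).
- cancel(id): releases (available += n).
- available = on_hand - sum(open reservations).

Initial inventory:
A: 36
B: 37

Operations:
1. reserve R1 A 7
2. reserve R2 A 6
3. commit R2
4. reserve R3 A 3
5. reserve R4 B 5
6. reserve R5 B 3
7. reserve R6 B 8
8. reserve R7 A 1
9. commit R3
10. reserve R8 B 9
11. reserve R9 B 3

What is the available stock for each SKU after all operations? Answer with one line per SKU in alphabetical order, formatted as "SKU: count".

Step 1: reserve R1 A 7 -> on_hand[A=36 B=37] avail[A=29 B=37] open={R1}
Step 2: reserve R2 A 6 -> on_hand[A=36 B=37] avail[A=23 B=37] open={R1,R2}
Step 3: commit R2 -> on_hand[A=30 B=37] avail[A=23 B=37] open={R1}
Step 4: reserve R3 A 3 -> on_hand[A=30 B=37] avail[A=20 B=37] open={R1,R3}
Step 5: reserve R4 B 5 -> on_hand[A=30 B=37] avail[A=20 B=32] open={R1,R3,R4}
Step 6: reserve R5 B 3 -> on_hand[A=30 B=37] avail[A=20 B=29] open={R1,R3,R4,R5}
Step 7: reserve R6 B 8 -> on_hand[A=30 B=37] avail[A=20 B=21] open={R1,R3,R4,R5,R6}
Step 8: reserve R7 A 1 -> on_hand[A=30 B=37] avail[A=19 B=21] open={R1,R3,R4,R5,R6,R7}
Step 9: commit R3 -> on_hand[A=27 B=37] avail[A=19 B=21] open={R1,R4,R5,R6,R7}
Step 10: reserve R8 B 9 -> on_hand[A=27 B=37] avail[A=19 B=12] open={R1,R4,R5,R6,R7,R8}
Step 11: reserve R9 B 3 -> on_hand[A=27 B=37] avail[A=19 B=9] open={R1,R4,R5,R6,R7,R8,R9}

Answer: A: 19
B: 9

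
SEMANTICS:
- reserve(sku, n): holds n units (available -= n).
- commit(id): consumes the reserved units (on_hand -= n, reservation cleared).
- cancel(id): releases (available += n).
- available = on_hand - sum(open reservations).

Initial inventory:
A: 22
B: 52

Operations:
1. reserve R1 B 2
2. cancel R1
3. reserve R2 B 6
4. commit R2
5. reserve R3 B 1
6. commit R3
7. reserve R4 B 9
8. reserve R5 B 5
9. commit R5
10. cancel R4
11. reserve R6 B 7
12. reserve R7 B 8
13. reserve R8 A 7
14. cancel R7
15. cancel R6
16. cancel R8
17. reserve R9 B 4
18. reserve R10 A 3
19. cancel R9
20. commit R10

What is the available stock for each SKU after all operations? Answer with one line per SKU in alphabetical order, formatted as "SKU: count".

Step 1: reserve R1 B 2 -> on_hand[A=22 B=52] avail[A=22 B=50] open={R1}
Step 2: cancel R1 -> on_hand[A=22 B=52] avail[A=22 B=52] open={}
Step 3: reserve R2 B 6 -> on_hand[A=22 B=52] avail[A=22 B=46] open={R2}
Step 4: commit R2 -> on_hand[A=22 B=46] avail[A=22 B=46] open={}
Step 5: reserve R3 B 1 -> on_hand[A=22 B=46] avail[A=22 B=45] open={R3}
Step 6: commit R3 -> on_hand[A=22 B=45] avail[A=22 B=45] open={}
Step 7: reserve R4 B 9 -> on_hand[A=22 B=45] avail[A=22 B=36] open={R4}
Step 8: reserve R5 B 5 -> on_hand[A=22 B=45] avail[A=22 B=31] open={R4,R5}
Step 9: commit R5 -> on_hand[A=22 B=40] avail[A=22 B=31] open={R4}
Step 10: cancel R4 -> on_hand[A=22 B=40] avail[A=22 B=40] open={}
Step 11: reserve R6 B 7 -> on_hand[A=22 B=40] avail[A=22 B=33] open={R6}
Step 12: reserve R7 B 8 -> on_hand[A=22 B=40] avail[A=22 B=25] open={R6,R7}
Step 13: reserve R8 A 7 -> on_hand[A=22 B=40] avail[A=15 B=25] open={R6,R7,R8}
Step 14: cancel R7 -> on_hand[A=22 B=40] avail[A=15 B=33] open={R6,R8}
Step 15: cancel R6 -> on_hand[A=22 B=40] avail[A=15 B=40] open={R8}
Step 16: cancel R8 -> on_hand[A=22 B=40] avail[A=22 B=40] open={}
Step 17: reserve R9 B 4 -> on_hand[A=22 B=40] avail[A=22 B=36] open={R9}
Step 18: reserve R10 A 3 -> on_hand[A=22 B=40] avail[A=19 B=36] open={R10,R9}
Step 19: cancel R9 -> on_hand[A=22 B=40] avail[A=19 B=40] open={R10}
Step 20: commit R10 -> on_hand[A=19 B=40] avail[A=19 B=40] open={}

Answer: A: 19
B: 40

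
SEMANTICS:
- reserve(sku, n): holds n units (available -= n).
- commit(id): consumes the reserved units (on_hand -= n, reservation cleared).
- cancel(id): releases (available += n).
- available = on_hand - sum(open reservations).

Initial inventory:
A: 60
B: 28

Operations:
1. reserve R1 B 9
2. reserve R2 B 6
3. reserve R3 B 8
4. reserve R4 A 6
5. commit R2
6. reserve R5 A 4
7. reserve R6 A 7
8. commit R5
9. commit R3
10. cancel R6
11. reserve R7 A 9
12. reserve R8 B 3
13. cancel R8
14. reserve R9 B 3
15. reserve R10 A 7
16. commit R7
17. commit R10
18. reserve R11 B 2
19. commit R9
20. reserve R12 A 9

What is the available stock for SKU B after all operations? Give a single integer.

Answer: 0

Derivation:
Step 1: reserve R1 B 9 -> on_hand[A=60 B=28] avail[A=60 B=19] open={R1}
Step 2: reserve R2 B 6 -> on_hand[A=60 B=28] avail[A=60 B=13] open={R1,R2}
Step 3: reserve R3 B 8 -> on_hand[A=60 B=28] avail[A=60 B=5] open={R1,R2,R3}
Step 4: reserve R4 A 6 -> on_hand[A=60 B=28] avail[A=54 B=5] open={R1,R2,R3,R4}
Step 5: commit R2 -> on_hand[A=60 B=22] avail[A=54 B=5] open={R1,R3,R4}
Step 6: reserve R5 A 4 -> on_hand[A=60 B=22] avail[A=50 B=5] open={R1,R3,R4,R5}
Step 7: reserve R6 A 7 -> on_hand[A=60 B=22] avail[A=43 B=5] open={R1,R3,R4,R5,R6}
Step 8: commit R5 -> on_hand[A=56 B=22] avail[A=43 B=5] open={R1,R3,R4,R6}
Step 9: commit R3 -> on_hand[A=56 B=14] avail[A=43 B=5] open={R1,R4,R6}
Step 10: cancel R6 -> on_hand[A=56 B=14] avail[A=50 B=5] open={R1,R4}
Step 11: reserve R7 A 9 -> on_hand[A=56 B=14] avail[A=41 B=5] open={R1,R4,R7}
Step 12: reserve R8 B 3 -> on_hand[A=56 B=14] avail[A=41 B=2] open={R1,R4,R7,R8}
Step 13: cancel R8 -> on_hand[A=56 B=14] avail[A=41 B=5] open={R1,R4,R7}
Step 14: reserve R9 B 3 -> on_hand[A=56 B=14] avail[A=41 B=2] open={R1,R4,R7,R9}
Step 15: reserve R10 A 7 -> on_hand[A=56 B=14] avail[A=34 B=2] open={R1,R10,R4,R7,R9}
Step 16: commit R7 -> on_hand[A=47 B=14] avail[A=34 B=2] open={R1,R10,R4,R9}
Step 17: commit R10 -> on_hand[A=40 B=14] avail[A=34 B=2] open={R1,R4,R9}
Step 18: reserve R11 B 2 -> on_hand[A=40 B=14] avail[A=34 B=0] open={R1,R11,R4,R9}
Step 19: commit R9 -> on_hand[A=40 B=11] avail[A=34 B=0] open={R1,R11,R4}
Step 20: reserve R12 A 9 -> on_hand[A=40 B=11] avail[A=25 B=0] open={R1,R11,R12,R4}
Final available[B] = 0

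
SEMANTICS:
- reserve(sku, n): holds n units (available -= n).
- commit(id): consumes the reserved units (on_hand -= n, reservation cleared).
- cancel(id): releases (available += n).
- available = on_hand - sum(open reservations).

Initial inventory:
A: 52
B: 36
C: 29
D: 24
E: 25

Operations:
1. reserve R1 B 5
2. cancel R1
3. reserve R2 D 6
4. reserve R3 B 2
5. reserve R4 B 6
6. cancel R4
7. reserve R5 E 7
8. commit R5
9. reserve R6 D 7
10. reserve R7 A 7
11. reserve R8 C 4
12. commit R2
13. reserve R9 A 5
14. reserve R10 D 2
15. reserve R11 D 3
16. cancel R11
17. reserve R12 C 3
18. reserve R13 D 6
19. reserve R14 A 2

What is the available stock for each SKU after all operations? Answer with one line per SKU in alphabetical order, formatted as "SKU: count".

Step 1: reserve R1 B 5 -> on_hand[A=52 B=36 C=29 D=24 E=25] avail[A=52 B=31 C=29 D=24 E=25] open={R1}
Step 2: cancel R1 -> on_hand[A=52 B=36 C=29 D=24 E=25] avail[A=52 B=36 C=29 D=24 E=25] open={}
Step 3: reserve R2 D 6 -> on_hand[A=52 B=36 C=29 D=24 E=25] avail[A=52 B=36 C=29 D=18 E=25] open={R2}
Step 4: reserve R3 B 2 -> on_hand[A=52 B=36 C=29 D=24 E=25] avail[A=52 B=34 C=29 D=18 E=25] open={R2,R3}
Step 5: reserve R4 B 6 -> on_hand[A=52 B=36 C=29 D=24 E=25] avail[A=52 B=28 C=29 D=18 E=25] open={R2,R3,R4}
Step 6: cancel R4 -> on_hand[A=52 B=36 C=29 D=24 E=25] avail[A=52 B=34 C=29 D=18 E=25] open={R2,R3}
Step 7: reserve R5 E 7 -> on_hand[A=52 B=36 C=29 D=24 E=25] avail[A=52 B=34 C=29 D=18 E=18] open={R2,R3,R5}
Step 8: commit R5 -> on_hand[A=52 B=36 C=29 D=24 E=18] avail[A=52 B=34 C=29 D=18 E=18] open={R2,R3}
Step 9: reserve R6 D 7 -> on_hand[A=52 B=36 C=29 D=24 E=18] avail[A=52 B=34 C=29 D=11 E=18] open={R2,R3,R6}
Step 10: reserve R7 A 7 -> on_hand[A=52 B=36 C=29 D=24 E=18] avail[A=45 B=34 C=29 D=11 E=18] open={R2,R3,R6,R7}
Step 11: reserve R8 C 4 -> on_hand[A=52 B=36 C=29 D=24 E=18] avail[A=45 B=34 C=25 D=11 E=18] open={R2,R3,R6,R7,R8}
Step 12: commit R2 -> on_hand[A=52 B=36 C=29 D=18 E=18] avail[A=45 B=34 C=25 D=11 E=18] open={R3,R6,R7,R8}
Step 13: reserve R9 A 5 -> on_hand[A=52 B=36 C=29 D=18 E=18] avail[A=40 B=34 C=25 D=11 E=18] open={R3,R6,R7,R8,R9}
Step 14: reserve R10 D 2 -> on_hand[A=52 B=36 C=29 D=18 E=18] avail[A=40 B=34 C=25 D=9 E=18] open={R10,R3,R6,R7,R8,R9}
Step 15: reserve R11 D 3 -> on_hand[A=52 B=36 C=29 D=18 E=18] avail[A=40 B=34 C=25 D=6 E=18] open={R10,R11,R3,R6,R7,R8,R9}
Step 16: cancel R11 -> on_hand[A=52 B=36 C=29 D=18 E=18] avail[A=40 B=34 C=25 D=9 E=18] open={R10,R3,R6,R7,R8,R9}
Step 17: reserve R12 C 3 -> on_hand[A=52 B=36 C=29 D=18 E=18] avail[A=40 B=34 C=22 D=9 E=18] open={R10,R12,R3,R6,R7,R8,R9}
Step 18: reserve R13 D 6 -> on_hand[A=52 B=36 C=29 D=18 E=18] avail[A=40 B=34 C=22 D=3 E=18] open={R10,R12,R13,R3,R6,R7,R8,R9}
Step 19: reserve R14 A 2 -> on_hand[A=52 B=36 C=29 D=18 E=18] avail[A=38 B=34 C=22 D=3 E=18] open={R10,R12,R13,R14,R3,R6,R7,R8,R9}

Answer: A: 38
B: 34
C: 22
D: 3
E: 18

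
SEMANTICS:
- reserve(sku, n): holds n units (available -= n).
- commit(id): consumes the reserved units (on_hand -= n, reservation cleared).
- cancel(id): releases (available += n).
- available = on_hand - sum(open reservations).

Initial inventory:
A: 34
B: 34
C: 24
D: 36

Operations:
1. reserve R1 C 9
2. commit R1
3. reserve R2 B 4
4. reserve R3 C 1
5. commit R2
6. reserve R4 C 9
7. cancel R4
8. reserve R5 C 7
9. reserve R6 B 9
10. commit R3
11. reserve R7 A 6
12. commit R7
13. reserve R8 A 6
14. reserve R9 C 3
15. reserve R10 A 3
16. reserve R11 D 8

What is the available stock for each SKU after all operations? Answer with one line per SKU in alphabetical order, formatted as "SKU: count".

Answer: A: 19
B: 21
C: 4
D: 28

Derivation:
Step 1: reserve R1 C 9 -> on_hand[A=34 B=34 C=24 D=36] avail[A=34 B=34 C=15 D=36] open={R1}
Step 2: commit R1 -> on_hand[A=34 B=34 C=15 D=36] avail[A=34 B=34 C=15 D=36] open={}
Step 3: reserve R2 B 4 -> on_hand[A=34 B=34 C=15 D=36] avail[A=34 B=30 C=15 D=36] open={R2}
Step 4: reserve R3 C 1 -> on_hand[A=34 B=34 C=15 D=36] avail[A=34 B=30 C=14 D=36] open={R2,R3}
Step 5: commit R2 -> on_hand[A=34 B=30 C=15 D=36] avail[A=34 B=30 C=14 D=36] open={R3}
Step 6: reserve R4 C 9 -> on_hand[A=34 B=30 C=15 D=36] avail[A=34 B=30 C=5 D=36] open={R3,R4}
Step 7: cancel R4 -> on_hand[A=34 B=30 C=15 D=36] avail[A=34 B=30 C=14 D=36] open={R3}
Step 8: reserve R5 C 7 -> on_hand[A=34 B=30 C=15 D=36] avail[A=34 B=30 C=7 D=36] open={R3,R5}
Step 9: reserve R6 B 9 -> on_hand[A=34 B=30 C=15 D=36] avail[A=34 B=21 C=7 D=36] open={R3,R5,R6}
Step 10: commit R3 -> on_hand[A=34 B=30 C=14 D=36] avail[A=34 B=21 C=7 D=36] open={R5,R6}
Step 11: reserve R7 A 6 -> on_hand[A=34 B=30 C=14 D=36] avail[A=28 B=21 C=7 D=36] open={R5,R6,R7}
Step 12: commit R7 -> on_hand[A=28 B=30 C=14 D=36] avail[A=28 B=21 C=7 D=36] open={R5,R6}
Step 13: reserve R8 A 6 -> on_hand[A=28 B=30 C=14 D=36] avail[A=22 B=21 C=7 D=36] open={R5,R6,R8}
Step 14: reserve R9 C 3 -> on_hand[A=28 B=30 C=14 D=36] avail[A=22 B=21 C=4 D=36] open={R5,R6,R8,R9}
Step 15: reserve R10 A 3 -> on_hand[A=28 B=30 C=14 D=36] avail[A=19 B=21 C=4 D=36] open={R10,R5,R6,R8,R9}
Step 16: reserve R11 D 8 -> on_hand[A=28 B=30 C=14 D=36] avail[A=19 B=21 C=4 D=28] open={R10,R11,R5,R6,R8,R9}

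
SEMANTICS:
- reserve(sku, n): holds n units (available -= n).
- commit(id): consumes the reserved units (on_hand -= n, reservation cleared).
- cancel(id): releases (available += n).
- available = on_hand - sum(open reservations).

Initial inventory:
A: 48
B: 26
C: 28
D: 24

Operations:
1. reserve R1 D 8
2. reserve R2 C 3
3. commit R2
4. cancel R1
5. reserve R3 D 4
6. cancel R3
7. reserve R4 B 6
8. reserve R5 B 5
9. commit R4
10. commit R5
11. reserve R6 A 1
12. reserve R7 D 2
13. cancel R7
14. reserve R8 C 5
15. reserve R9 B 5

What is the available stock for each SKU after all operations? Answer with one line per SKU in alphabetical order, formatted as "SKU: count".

Step 1: reserve R1 D 8 -> on_hand[A=48 B=26 C=28 D=24] avail[A=48 B=26 C=28 D=16] open={R1}
Step 2: reserve R2 C 3 -> on_hand[A=48 B=26 C=28 D=24] avail[A=48 B=26 C=25 D=16] open={R1,R2}
Step 3: commit R2 -> on_hand[A=48 B=26 C=25 D=24] avail[A=48 B=26 C=25 D=16] open={R1}
Step 4: cancel R1 -> on_hand[A=48 B=26 C=25 D=24] avail[A=48 B=26 C=25 D=24] open={}
Step 5: reserve R3 D 4 -> on_hand[A=48 B=26 C=25 D=24] avail[A=48 B=26 C=25 D=20] open={R3}
Step 6: cancel R3 -> on_hand[A=48 B=26 C=25 D=24] avail[A=48 B=26 C=25 D=24] open={}
Step 7: reserve R4 B 6 -> on_hand[A=48 B=26 C=25 D=24] avail[A=48 B=20 C=25 D=24] open={R4}
Step 8: reserve R5 B 5 -> on_hand[A=48 B=26 C=25 D=24] avail[A=48 B=15 C=25 D=24] open={R4,R5}
Step 9: commit R4 -> on_hand[A=48 B=20 C=25 D=24] avail[A=48 B=15 C=25 D=24] open={R5}
Step 10: commit R5 -> on_hand[A=48 B=15 C=25 D=24] avail[A=48 B=15 C=25 D=24] open={}
Step 11: reserve R6 A 1 -> on_hand[A=48 B=15 C=25 D=24] avail[A=47 B=15 C=25 D=24] open={R6}
Step 12: reserve R7 D 2 -> on_hand[A=48 B=15 C=25 D=24] avail[A=47 B=15 C=25 D=22] open={R6,R7}
Step 13: cancel R7 -> on_hand[A=48 B=15 C=25 D=24] avail[A=47 B=15 C=25 D=24] open={R6}
Step 14: reserve R8 C 5 -> on_hand[A=48 B=15 C=25 D=24] avail[A=47 B=15 C=20 D=24] open={R6,R8}
Step 15: reserve R9 B 5 -> on_hand[A=48 B=15 C=25 D=24] avail[A=47 B=10 C=20 D=24] open={R6,R8,R9}

Answer: A: 47
B: 10
C: 20
D: 24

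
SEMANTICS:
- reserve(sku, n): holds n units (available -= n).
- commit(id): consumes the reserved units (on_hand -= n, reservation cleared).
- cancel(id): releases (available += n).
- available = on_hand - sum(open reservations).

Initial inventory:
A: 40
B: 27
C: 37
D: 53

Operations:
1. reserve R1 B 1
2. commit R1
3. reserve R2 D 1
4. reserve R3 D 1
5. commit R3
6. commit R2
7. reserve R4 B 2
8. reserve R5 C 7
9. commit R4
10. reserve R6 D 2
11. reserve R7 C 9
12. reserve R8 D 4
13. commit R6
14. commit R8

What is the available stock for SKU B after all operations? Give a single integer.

Step 1: reserve R1 B 1 -> on_hand[A=40 B=27 C=37 D=53] avail[A=40 B=26 C=37 D=53] open={R1}
Step 2: commit R1 -> on_hand[A=40 B=26 C=37 D=53] avail[A=40 B=26 C=37 D=53] open={}
Step 3: reserve R2 D 1 -> on_hand[A=40 B=26 C=37 D=53] avail[A=40 B=26 C=37 D=52] open={R2}
Step 4: reserve R3 D 1 -> on_hand[A=40 B=26 C=37 D=53] avail[A=40 B=26 C=37 D=51] open={R2,R3}
Step 5: commit R3 -> on_hand[A=40 B=26 C=37 D=52] avail[A=40 B=26 C=37 D=51] open={R2}
Step 6: commit R2 -> on_hand[A=40 B=26 C=37 D=51] avail[A=40 B=26 C=37 D=51] open={}
Step 7: reserve R4 B 2 -> on_hand[A=40 B=26 C=37 D=51] avail[A=40 B=24 C=37 D=51] open={R4}
Step 8: reserve R5 C 7 -> on_hand[A=40 B=26 C=37 D=51] avail[A=40 B=24 C=30 D=51] open={R4,R5}
Step 9: commit R4 -> on_hand[A=40 B=24 C=37 D=51] avail[A=40 B=24 C=30 D=51] open={R5}
Step 10: reserve R6 D 2 -> on_hand[A=40 B=24 C=37 D=51] avail[A=40 B=24 C=30 D=49] open={R5,R6}
Step 11: reserve R7 C 9 -> on_hand[A=40 B=24 C=37 D=51] avail[A=40 B=24 C=21 D=49] open={R5,R6,R7}
Step 12: reserve R8 D 4 -> on_hand[A=40 B=24 C=37 D=51] avail[A=40 B=24 C=21 D=45] open={R5,R6,R7,R8}
Step 13: commit R6 -> on_hand[A=40 B=24 C=37 D=49] avail[A=40 B=24 C=21 D=45] open={R5,R7,R8}
Step 14: commit R8 -> on_hand[A=40 B=24 C=37 D=45] avail[A=40 B=24 C=21 D=45] open={R5,R7}
Final available[B] = 24

Answer: 24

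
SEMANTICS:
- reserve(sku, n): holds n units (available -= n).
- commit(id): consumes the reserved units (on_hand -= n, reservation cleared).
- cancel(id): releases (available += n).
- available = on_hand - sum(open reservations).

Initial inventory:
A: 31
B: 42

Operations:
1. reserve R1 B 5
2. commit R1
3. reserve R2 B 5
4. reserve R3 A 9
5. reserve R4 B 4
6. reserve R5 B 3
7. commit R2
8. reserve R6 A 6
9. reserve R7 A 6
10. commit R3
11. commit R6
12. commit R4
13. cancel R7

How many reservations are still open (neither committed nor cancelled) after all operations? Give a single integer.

Answer: 1

Derivation:
Step 1: reserve R1 B 5 -> on_hand[A=31 B=42] avail[A=31 B=37] open={R1}
Step 2: commit R1 -> on_hand[A=31 B=37] avail[A=31 B=37] open={}
Step 3: reserve R2 B 5 -> on_hand[A=31 B=37] avail[A=31 B=32] open={R2}
Step 4: reserve R3 A 9 -> on_hand[A=31 B=37] avail[A=22 B=32] open={R2,R3}
Step 5: reserve R4 B 4 -> on_hand[A=31 B=37] avail[A=22 B=28] open={R2,R3,R4}
Step 6: reserve R5 B 3 -> on_hand[A=31 B=37] avail[A=22 B=25] open={R2,R3,R4,R5}
Step 7: commit R2 -> on_hand[A=31 B=32] avail[A=22 B=25] open={R3,R4,R5}
Step 8: reserve R6 A 6 -> on_hand[A=31 B=32] avail[A=16 B=25] open={R3,R4,R5,R6}
Step 9: reserve R7 A 6 -> on_hand[A=31 B=32] avail[A=10 B=25] open={R3,R4,R5,R6,R7}
Step 10: commit R3 -> on_hand[A=22 B=32] avail[A=10 B=25] open={R4,R5,R6,R7}
Step 11: commit R6 -> on_hand[A=16 B=32] avail[A=10 B=25] open={R4,R5,R7}
Step 12: commit R4 -> on_hand[A=16 B=28] avail[A=10 B=25] open={R5,R7}
Step 13: cancel R7 -> on_hand[A=16 B=28] avail[A=16 B=25] open={R5}
Open reservations: ['R5'] -> 1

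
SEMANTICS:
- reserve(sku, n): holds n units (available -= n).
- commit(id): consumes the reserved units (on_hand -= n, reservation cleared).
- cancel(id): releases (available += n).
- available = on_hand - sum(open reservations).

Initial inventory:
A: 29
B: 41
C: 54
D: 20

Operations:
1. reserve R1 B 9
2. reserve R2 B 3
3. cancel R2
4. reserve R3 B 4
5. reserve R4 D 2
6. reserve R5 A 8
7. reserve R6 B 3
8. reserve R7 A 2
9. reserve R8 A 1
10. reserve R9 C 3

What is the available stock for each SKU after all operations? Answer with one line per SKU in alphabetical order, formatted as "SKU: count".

Answer: A: 18
B: 25
C: 51
D: 18

Derivation:
Step 1: reserve R1 B 9 -> on_hand[A=29 B=41 C=54 D=20] avail[A=29 B=32 C=54 D=20] open={R1}
Step 2: reserve R2 B 3 -> on_hand[A=29 B=41 C=54 D=20] avail[A=29 B=29 C=54 D=20] open={R1,R2}
Step 3: cancel R2 -> on_hand[A=29 B=41 C=54 D=20] avail[A=29 B=32 C=54 D=20] open={R1}
Step 4: reserve R3 B 4 -> on_hand[A=29 B=41 C=54 D=20] avail[A=29 B=28 C=54 D=20] open={R1,R3}
Step 5: reserve R4 D 2 -> on_hand[A=29 B=41 C=54 D=20] avail[A=29 B=28 C=54 D=18] open={R1,R3,R4}
Step 6: reserve R5 A 8 -> on_hand[A=29 B=41 C=54 D=20] avail[A=21 B=28 C=54 D=18] open={R1,R3,R4,R5}
Step 7: reserve R6 B 3 -> on_hand[A=29 B=41 C=54 D=20] avail[A=21 B=25 C=54 D=18] open={R1,R3,R4,R5,R6}
Step 8: reserve R7 A 2 -> on_hand[A=29 B=41 C=54 D=20] avail[A=19 B=25 C=54 D=18] open={R1,R3,R4,R5,R6,R7}
Step 9: reserve R8 A 1 -> on_hand[A=29 B=41 C=54 D=20] avail[A=18 B=25 C=54 D=18] open={R1,R3,R4,R5,R6,R7,R8}
Step 10: reserve R9 C 3 -> on_hand[A=29 B=41 C=54 D=20] avail[A=18 B=25 C=51 D=18] open={R1,R3,R4,R5,R6,R7,R8,R9}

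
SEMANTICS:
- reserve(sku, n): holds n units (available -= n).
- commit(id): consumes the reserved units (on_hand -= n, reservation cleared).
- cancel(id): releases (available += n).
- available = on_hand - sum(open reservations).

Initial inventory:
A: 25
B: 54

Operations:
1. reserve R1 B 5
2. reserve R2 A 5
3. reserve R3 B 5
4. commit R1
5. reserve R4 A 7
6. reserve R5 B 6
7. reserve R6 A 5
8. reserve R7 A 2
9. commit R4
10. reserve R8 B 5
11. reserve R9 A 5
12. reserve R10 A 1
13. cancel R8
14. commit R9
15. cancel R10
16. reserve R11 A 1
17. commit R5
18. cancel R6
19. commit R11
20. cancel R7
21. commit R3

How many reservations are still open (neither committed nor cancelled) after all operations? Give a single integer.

Answer: 1

Derivation:
Step 1: reserve R1 B 5 -> on_hand[A=25 B=54] avail[A=25 B=49] open={R1}
Step 2: reserve R2 A 5 -> on_hand[A=25 B=54] avail[A=20 B=49] open={R1,R2}
Step 3: reserve R3 B 5 -> on_hand[A=25 B=54] avail[A=20 B=44] open={R1,R2,R3}
Step 4: commit R1 -> on_hand[A=25 B=49] avail[A=20 B=44] open={R2,R3}
Step 5: reserve R4 A 7 -> on_hand[A=25 B=49] avail[A=13 B=44] open={R2,R3,R4}
Step 6: reserve R5 B 6 -> on_hand[A=25 B=49] avail[A=13 B=38] open={R2,R3,R4,R5}
Step 7: reserve R6 A 5 -> on_hand[A=25 B=49] avail[A=8 B=38] open={R2,R3,R4,R5,R6}
Step 8: reserve R7 A 2 -> on_hand[A=25 B=49] avail[A=6 B=38] open={R2,R3,R4,R5,R6,R7}
Step 9: commit R4 -> on_hand[A=18 B=49] avail[A=6 B=38] open={R2,R3,R5,R6,R7}
Step 10: reserve R8 B 5 -> on_hand[A=18 B=49] avail[A=6 B=33] open={R2,R3,R5,R6,R7,R8}
Step 11: reserve R9 A 5 -> on_hand[A=18 B=49] avail[A=1 B=33] open={R2,R3,R5,R6,R7,R8,R9}
Step 12: reserve R10 A 1 -> on_hand[A=18 B=49] avail[A=0 B=33] open={R10,R2,R3,R5,R6,R7,R8,R9}
Step 13: cancel R8 -> on_hand[A=18 B=49] avail[A=0 B=38] open={R10,R2,R3,R5,R6,R7,R9}
Step 14: commit R9 -> on_hand[A=13 B=49] avail[A=0 B=38] open={R10,R2,R3,R5,R6,R7}
Step 15: cancel R10 -> on_hand[A=13 B=49] avail[A=1 B=38] open={R2,R3,R5,R6,R7}
Step 16: reserve R11 A 1 -> on_hand[A=13 B=49] avail[A=0 B=38] open={R11,R2,R3,R5,R6,R7}
Step 17: commit R5 -> on_hand[A=13 B=43] avail[A=0 B=38] open={R11,R2,R3,R6,R7}
Step 18: cancel R6 -> on_hand[A=13 B=43] avail[A=5 B=38] open={R11,R2,R3,R7}
Step 19: commit R11 -> on_hand[A=12 B=43] avail[A=5 B=38] open={R2,R3,R7}
Step 20: cancel R7 -> on_hand[A=12 B=43] avail[A=7 B=38] open={R2,R3}
Step 21: commit R3 -> on_hand[A=12 B=38] avail[A=7 B=38] open={R2}
Open reservations: ['R2'] -> 1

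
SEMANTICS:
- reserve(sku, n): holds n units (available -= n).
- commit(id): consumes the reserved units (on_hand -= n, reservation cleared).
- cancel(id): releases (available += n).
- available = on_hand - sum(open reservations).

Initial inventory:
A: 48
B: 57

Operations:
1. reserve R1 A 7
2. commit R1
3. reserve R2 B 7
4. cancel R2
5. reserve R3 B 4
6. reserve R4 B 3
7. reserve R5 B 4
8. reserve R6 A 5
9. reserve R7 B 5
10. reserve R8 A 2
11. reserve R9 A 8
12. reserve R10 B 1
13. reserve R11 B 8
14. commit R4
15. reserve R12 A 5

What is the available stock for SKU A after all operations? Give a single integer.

Answer: 21

Derivation:
Step 1: reserve R1 A 7 -> on_hand[A=48 B=57] avail[A=41 B=57] open={R1}
Step 2: commit R1 -> on_hand[A=41 B=57] avail[A=41 B=57] open={}
Step 3: reserve R2 B 7 -> on_hand[A=41 B=57] avail[A=41 B=50] open={R2}
Step 4: cancel R2 -> on_hand[A=41 B=57] avail[A=41 B=57] open={}
Step 5: reserve R3 B 4 -> on_hand[A=41 B=57] avail[A=41 B=53] open={R3}
Step 6: reserve R4 B 3 -> on_hand[A=41 B=57] avail[A=41 B=50] open={R3,R4}
Step 7: reserve R5 B 4 -> on_hand[A=41 B=57] avail[A=41 B=46] open={R3,R4,R5}
Step 8: reserve R6 A 5 -> on_hand[A=41 B=57] avail[A=36 B=46] open={R3,R4,R5,R6}
Step 9: reserve R7 B 5 -> on_hand[A=41 B=57] avail[A=36 B=41] open={R3,R4,R5,R6,R7}
Step 10: reserve R8 A 2 -> on_hand[A=41 B=57] avail[A=34 B=41] open={R3,R4,R5,R6,R7,R8}
Step 11: reserve R9 A 8 -> on_hand[A=41 B=57] avail[A=26 B=41] open={R3,R4,R5,R6,R7,R8,R9}
Step 12: reserve R10 B 1 -> on_hand[A=41 B=57] avail[A=26 B=40] open={R10,R3,R4,R5,R6,R7,R8,R9}
Step 13: reserve R11 B 8 -> on_hand[A=41 B=57] avail[A=26 B=32] open={R10,R11,R3,R4,R5,R6,R7,R8,R9}
Step 14: commit R4 -> on_hand[A=41 B=54] avail[A=26 B=32] open={R10,R11,R3,R5,R6,R7,R8,R9}
Step 15: reserve R12 A 5 -> on_hand[A=41 B=54] avail[A=21 B=32] open={R10,R11,R12,R3,R5,R6,R7,R8,R9}
Final available[A] = 21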